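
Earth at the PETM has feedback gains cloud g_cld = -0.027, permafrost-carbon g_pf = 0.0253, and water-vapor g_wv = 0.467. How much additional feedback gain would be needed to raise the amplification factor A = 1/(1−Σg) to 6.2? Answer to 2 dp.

Current total gain = 0.4653.
Target gain for A = 6.2: g* = 1 − 1/6.2 = 0.8387.
Additional gain needed = 0.8387 − 0.4653 = 0.37.

0.37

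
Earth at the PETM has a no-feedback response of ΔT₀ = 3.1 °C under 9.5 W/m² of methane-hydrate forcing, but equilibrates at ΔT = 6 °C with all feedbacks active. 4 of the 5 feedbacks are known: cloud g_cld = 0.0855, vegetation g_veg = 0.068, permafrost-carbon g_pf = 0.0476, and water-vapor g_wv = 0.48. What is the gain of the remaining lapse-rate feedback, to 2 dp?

-0.20

Amplification A = ΔT/ΔT₀ = 6/3.1 = 1.935.
Total gain g = 1 − 1/A = 1 − 1/1.935 = 0.4832.
Known gains sum to 0.0855 + 0.068 + 0.0476 + 0.48 = 0.6811.
g_lr = 0.4832 − 0.6811 = -0.20.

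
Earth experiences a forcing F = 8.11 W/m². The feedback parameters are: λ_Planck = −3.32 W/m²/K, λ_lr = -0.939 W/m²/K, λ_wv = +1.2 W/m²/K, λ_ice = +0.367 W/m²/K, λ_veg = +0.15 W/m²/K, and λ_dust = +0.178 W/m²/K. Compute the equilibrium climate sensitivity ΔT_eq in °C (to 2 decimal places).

Net feedback parameter λ = (−3.32) + (-0.939) + (+1.2) + (+0.367) + (+0.15) + (+0.178) = -2.364 W/m²/K.
ΔT = −F/λ = −8.11/(-2.364) = 3.43 °C.

3.43 °C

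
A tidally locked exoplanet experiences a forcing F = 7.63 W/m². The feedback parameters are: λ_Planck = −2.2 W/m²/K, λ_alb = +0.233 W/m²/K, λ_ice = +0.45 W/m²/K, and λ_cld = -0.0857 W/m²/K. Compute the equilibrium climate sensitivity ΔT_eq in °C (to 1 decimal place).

4.8 °C

Net feedback parameter λ = (−2.2) + (+0.233) + (+0.45) + (-0.0857) = -1.6027 W/m²/K.
ΔT = −F/λ = −7.63/(-1.6027) = 4.8 °C.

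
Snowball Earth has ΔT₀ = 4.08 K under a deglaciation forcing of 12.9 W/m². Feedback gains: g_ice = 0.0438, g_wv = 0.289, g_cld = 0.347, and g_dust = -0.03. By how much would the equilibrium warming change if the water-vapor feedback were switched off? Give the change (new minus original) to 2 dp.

Original: g = 0.6498, ΔT = 4.08/(1−0.6498) = 11.6505 K.
Without water-vapor: g' = 0.3608, ΔT' = 4.08/(1−0.3608) = 6.3830 K.
Change = 6.3830 − 11.6505 = -5.27 K.

-5.27 K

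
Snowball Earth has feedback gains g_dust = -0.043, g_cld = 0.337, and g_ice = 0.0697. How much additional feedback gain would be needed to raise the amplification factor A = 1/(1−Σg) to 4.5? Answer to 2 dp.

Current total gain = 0.3637.
Target gain for A = 4.5: g* = 1 − 1/4.5 = 0.7778.
Additional gain needed = 0.7778 − 0.3637 = 0.41.

0.41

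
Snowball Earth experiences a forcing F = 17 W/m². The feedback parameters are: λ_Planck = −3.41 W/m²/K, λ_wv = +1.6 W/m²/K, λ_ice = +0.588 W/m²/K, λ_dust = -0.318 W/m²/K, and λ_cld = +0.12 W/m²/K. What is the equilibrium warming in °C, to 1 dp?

12.0 °C

Net feedback parameter λ = (−3.41) + (+1.6) + (+0.588) + (-0.318) + (+0.12) = -1.42 W/m²/K.
ΔT = −F/λ = −17/(-1.42) = 12.0 °C.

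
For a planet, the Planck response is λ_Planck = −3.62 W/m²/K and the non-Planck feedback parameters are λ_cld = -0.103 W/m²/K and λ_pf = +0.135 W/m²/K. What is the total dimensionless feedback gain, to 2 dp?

Convert to gains: g_cld = -0.103/3.62 = -0.02845; g_pf = 0.135/3.62 = 0.03729.
Total gain g = 0.00884.

0.01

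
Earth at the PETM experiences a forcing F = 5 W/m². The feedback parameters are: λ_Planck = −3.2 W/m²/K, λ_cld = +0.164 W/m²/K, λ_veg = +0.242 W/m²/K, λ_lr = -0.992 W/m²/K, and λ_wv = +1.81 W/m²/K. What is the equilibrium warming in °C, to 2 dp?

2.53 °C

Net feedback parameter λ = (−3.2) + (+0.164) + (+0.242) + (-0.992) + (+1.81) = -1.976 W/m²/K.
ΔT = −F/λ = −5/(-1.976) = 2.53 °C.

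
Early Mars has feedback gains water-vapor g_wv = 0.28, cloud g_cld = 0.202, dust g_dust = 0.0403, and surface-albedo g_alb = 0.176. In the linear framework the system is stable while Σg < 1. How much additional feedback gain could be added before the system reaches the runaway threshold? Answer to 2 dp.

Current total gain = 0.28 + 0.202 + 0.0403 + 0.176 = 0.6983.
Margin to runaway = 1 − 0.6983 = 0.30.

0.30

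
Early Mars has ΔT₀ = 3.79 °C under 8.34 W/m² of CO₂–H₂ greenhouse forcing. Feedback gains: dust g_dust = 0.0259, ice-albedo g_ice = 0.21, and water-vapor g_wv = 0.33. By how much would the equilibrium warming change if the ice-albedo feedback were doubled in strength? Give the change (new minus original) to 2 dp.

Original: g = 0.5659, ΔT = 3.79/(1−0.5659) = 8.7307 °C.
With doubled ice-albedo: g' = 0.7759, ΔT' = 3.79/(1−0.7759) = 16.9121 °C.
Change = 16.9121 − 8.7307 = 8.18 °C.

8.18 °C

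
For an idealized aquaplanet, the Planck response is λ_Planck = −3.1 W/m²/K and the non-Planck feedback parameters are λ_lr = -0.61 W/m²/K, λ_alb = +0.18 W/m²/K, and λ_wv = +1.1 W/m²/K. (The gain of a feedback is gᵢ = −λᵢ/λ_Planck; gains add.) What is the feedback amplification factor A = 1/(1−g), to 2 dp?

Convert to gains: g_lr = -0.61/3.1 = -0.1968; g_alb = 0.18/3.1 = 0.05806; g_wv = 1.1/3.1 = 0.3548.
Total gain g = 0.21606.
A = 1/(1 − 0.21606) = 1.28.

1.28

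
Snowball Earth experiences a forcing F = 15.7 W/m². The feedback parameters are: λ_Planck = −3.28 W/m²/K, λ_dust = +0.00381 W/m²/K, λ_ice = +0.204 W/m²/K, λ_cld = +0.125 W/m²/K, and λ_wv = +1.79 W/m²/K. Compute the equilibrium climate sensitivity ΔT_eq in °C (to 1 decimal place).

13.6 °C

Net feedback parameter λ = (−3.28) + (+0.00381) + (+0.204) + (+0.125) + (+1.79) = -1.15719 W/m²/K.
ΔT = −F/λ = −15.7/(-1.15719) = 13.6 °C.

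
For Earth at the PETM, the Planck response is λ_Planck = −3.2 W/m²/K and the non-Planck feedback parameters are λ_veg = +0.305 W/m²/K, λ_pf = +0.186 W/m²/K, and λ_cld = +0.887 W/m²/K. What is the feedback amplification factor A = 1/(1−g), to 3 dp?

1.756

Convert to gains: g_veg = 0.305/3.2 = 0.09531; g_pf = 0.186/3.2 = 0.05812; g_cld = 0.887/3.2 = 0.2772.
Total gain g = 0.43063.
A = 1/(1 − 0.43063) = 1.756.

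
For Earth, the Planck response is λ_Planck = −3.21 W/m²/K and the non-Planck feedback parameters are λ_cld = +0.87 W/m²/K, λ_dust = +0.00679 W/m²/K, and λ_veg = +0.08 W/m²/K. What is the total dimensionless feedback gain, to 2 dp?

0.30

Convert to gains: g_cld = 0.87/3.21 = 0.271; g_dust = 0.00679/3.21 = 0.002115; g_veg = 0.08/3.21 = 0.02492.
Total gain g = 0.298035.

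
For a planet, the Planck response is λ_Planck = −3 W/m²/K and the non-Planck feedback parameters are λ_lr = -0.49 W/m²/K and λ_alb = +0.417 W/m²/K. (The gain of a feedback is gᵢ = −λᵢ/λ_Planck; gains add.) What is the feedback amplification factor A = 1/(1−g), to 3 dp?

0.976

Convert to gains: g_lr = -0.49/3 = -0.1633; g_alb = 0.417/3 = 0.139.
Total gain g = -0.0243.
A = 1/(1 + 0.0243) = 0.976.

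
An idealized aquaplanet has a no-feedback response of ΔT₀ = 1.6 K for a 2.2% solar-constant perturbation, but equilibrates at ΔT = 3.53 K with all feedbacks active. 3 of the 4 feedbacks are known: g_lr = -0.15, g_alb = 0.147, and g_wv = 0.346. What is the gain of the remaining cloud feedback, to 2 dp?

Amplification A = ΔT/ΔT₀ = 3.53/1.6 = 2.206.
Total gain g = 1 − 1/A = 1 − 1/2.206 = 0.5467.
Known gains sum to -0.15 + 0.147 + 0.346 = 0.343.
g_cld = 0.5467 − 0.343 = 0.20.

0.20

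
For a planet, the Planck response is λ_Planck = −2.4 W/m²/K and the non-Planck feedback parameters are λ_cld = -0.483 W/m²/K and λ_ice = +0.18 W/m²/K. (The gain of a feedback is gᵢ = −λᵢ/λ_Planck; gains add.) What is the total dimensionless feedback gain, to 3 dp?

-0.126

Convert to gains: g_cld = -0.483/2.4 = -0.2013; g_ice = 0.18/2.4 = 0.075.
Total gain g = -0.1263.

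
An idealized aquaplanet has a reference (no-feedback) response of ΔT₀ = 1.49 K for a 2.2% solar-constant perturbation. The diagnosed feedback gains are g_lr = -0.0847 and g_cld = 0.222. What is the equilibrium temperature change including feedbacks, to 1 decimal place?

Total gain g = -0.0847 + 0.222 = 0.1373.
Amplification A = 1/(1 − 0.1373) = 1.159.
ΔT = 1.49 × 1.159 = 1.7 K.

1.7 K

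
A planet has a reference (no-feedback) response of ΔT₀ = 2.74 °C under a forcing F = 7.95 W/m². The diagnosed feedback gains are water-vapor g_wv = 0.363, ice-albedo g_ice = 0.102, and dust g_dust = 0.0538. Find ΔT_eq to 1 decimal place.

Total gain g = 0.363 + 0.102 + 0.0538 = 0.5188.
Amplification A = 1/(1 − 0.5188) = 2.078.
ΔT = 2.74 × 2.078 = 5.7 °C.

5.7 °C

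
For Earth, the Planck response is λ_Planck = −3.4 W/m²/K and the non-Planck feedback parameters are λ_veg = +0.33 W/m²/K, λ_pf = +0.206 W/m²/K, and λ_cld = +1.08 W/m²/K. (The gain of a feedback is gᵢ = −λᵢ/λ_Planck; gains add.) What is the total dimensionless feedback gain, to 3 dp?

0.475

Convert to gains: g_veg = 0.33/3.4 = 0.09706; g_pf = 0.206/3.4 = 0.06059; g_cld = 1.08/3.4 = 0.3176.
Total gain g = 0.47525.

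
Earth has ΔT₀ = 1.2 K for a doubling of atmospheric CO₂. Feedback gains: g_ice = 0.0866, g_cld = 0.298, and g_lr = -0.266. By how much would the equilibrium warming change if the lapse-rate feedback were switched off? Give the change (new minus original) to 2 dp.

Original: g = 0.1186, ΔT = 1.2/(1−0.1186) = 1.3615 K.
Without lapse-rate: g' = 0.3846, ΔT' = 1.2/(1−0.3846) = 1.9500 K.
Change = 1.9500 − 1.3615 = 0.59 K.

0.59 K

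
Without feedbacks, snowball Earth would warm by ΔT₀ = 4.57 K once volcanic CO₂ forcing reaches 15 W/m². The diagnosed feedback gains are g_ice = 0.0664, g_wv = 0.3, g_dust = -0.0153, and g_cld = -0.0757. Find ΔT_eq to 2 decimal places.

Total gain g = 0.0664 + 0.3 − 0.0153 − 0.0757 = 0.2754.
Amplification A = 1/(1 − 0.2754) = 1.38.
ΔT = 4.57 × 1.38 = 6.31 K.

6.31 K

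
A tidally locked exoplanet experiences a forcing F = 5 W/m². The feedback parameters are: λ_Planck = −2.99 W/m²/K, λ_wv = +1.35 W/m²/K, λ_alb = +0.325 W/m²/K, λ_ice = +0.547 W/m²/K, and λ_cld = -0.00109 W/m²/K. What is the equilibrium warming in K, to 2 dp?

Net feedback parameter λ = (−2.99) + (+1.35) + (+0.325) + (+0.547) + (-0.00109) = -0.76909 W/m²/K.
ΔT = −F/λ = −5/(-0.76909) = 6.50 K.

6.50 K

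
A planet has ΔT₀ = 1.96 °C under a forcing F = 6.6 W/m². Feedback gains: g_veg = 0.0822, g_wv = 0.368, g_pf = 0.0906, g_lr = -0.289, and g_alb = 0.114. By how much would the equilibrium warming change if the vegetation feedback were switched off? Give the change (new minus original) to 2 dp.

-0.35 °C

Original: g = 0.3658, ΔT = 1.96/(1−0.3658) = 3.0905 °C.
Without vegetation: g' = 0.2836, ΔT' = 1.96/(1−0.2836) = 2.7359 °C.
Change = 2.7359 − 3.0905 = -0.35 °C.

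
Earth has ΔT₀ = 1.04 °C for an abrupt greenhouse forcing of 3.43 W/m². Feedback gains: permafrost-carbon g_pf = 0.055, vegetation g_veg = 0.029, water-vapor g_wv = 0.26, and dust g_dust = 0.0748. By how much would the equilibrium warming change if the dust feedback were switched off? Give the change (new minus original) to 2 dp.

-0.20 °C

Original: g = 0.4188, ΔT = 1.04/(1−0.4188) = 1.7894 °C.
Without dust: g' = 0.344, ΔT' = 1.04/(1−0.344) = 1.5854 °C.
Change = 1.5854 − 1.7894 = -0.20 °C.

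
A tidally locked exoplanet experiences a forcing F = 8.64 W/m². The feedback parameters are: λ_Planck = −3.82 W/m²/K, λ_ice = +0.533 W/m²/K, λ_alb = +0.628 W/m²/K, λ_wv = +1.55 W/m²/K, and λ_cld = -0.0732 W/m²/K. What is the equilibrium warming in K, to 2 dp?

Net feedback parameter λ = (−3.82) + (+0.533) + (+0.628) + (+1.55) + (-0.0732) = -1.1822 W/m²/K.
ΔT = −F/λ = −8.64/(-1.1822) = 7.31 K.

7.31 K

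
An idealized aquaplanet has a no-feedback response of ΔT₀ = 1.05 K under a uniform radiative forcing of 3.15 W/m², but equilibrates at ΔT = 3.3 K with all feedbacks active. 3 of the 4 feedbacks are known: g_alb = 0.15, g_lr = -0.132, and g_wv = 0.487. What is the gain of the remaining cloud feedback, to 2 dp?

0.18

Amplification A = ΔT/ΔT₀ = 3.3/1.05 = 3.143.
Total gain g = 1 − 1/A = 1 − 1/3.143 = 0.6818.
Known gains sum to 0.15 − 0.132 + 0.487 = 0.505.
g_cld = 0.6818 − 0.505 = 0.18.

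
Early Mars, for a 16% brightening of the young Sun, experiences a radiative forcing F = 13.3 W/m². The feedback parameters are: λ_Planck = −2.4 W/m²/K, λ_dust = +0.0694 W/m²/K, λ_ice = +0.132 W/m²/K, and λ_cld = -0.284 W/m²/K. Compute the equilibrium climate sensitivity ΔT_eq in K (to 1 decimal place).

Net feedback parameter λ = (−2.4) + (+0.0694) + (+0.132) + (-0.284) = -2.4826 W/m²/K.
ΔT = −F/λ = −13.3/(-2.4826) = 5.4 K.

5.4 K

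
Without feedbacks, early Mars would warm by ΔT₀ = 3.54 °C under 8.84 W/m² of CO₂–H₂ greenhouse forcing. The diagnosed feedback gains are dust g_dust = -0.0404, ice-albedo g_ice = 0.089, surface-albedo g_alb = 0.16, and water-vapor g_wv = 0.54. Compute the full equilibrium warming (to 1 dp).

14.1 °C

Total gain g = -0.0404 + 0.089 + 0.16 + 0.54 = 0.7486.
Amplification A = 1/(1 − 0.7486) = 3.978.
ΔT = 3.54 × 3.978 = 14.1 °C.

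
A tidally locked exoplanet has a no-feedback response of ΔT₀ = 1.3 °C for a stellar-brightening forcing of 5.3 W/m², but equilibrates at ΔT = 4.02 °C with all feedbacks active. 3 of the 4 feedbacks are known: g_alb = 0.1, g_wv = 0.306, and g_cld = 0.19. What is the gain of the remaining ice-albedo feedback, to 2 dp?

0.08

Amplification A = ΔT/ΔT₀ = 4.02/1.3 = 3.092.
Total gain g = 1 − 1/A = 1 − 1/3.092 = 0.6766.
Known gains sum to 0.1 + 0.306 + 0.19 = 0.596.
g_ice = 0.6766 − 0.596 = 0.08.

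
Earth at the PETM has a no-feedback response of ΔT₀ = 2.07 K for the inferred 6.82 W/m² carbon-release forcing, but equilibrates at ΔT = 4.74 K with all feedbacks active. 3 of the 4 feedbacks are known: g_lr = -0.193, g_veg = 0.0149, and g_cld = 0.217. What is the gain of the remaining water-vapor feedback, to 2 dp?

Amplification A = ΔT/ΔT₀ = 4.74/2.07 = 2.29.
Total gain g = 1 − 1/A = 1 − 1/2.29 = 0.5633.
Known gains sum to -0.193 + 0.0149 + 0.217 = 0.0389.
g_wv = 0.5633 − 0.0389 = 0.52.

0.52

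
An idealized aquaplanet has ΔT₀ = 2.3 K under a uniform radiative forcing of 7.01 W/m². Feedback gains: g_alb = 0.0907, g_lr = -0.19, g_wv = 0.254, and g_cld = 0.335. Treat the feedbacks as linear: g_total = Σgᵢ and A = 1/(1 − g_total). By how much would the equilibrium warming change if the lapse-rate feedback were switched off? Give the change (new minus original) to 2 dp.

2.67 K

Original: g = 0.4897, ΔT = 2.3/(1−0.4897) = 4.5072 K.
Without lapse-rate: g' = 0.6797, ΔT' = 2.3/(1−0.6797) = 7.1808 K.
Change = 7.1808 − 4.5072 = 2.67 K.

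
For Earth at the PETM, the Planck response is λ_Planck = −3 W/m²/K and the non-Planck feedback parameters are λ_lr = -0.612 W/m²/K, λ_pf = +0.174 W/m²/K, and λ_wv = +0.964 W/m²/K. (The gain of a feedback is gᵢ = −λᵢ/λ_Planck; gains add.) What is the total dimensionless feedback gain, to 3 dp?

Convert to gains: g_lr = -0.612/3 = -0.204; g_pf = 0.174/3 = 0.058; g_wv = 0.964/3 = 0.3213.
Total gain g = 0.1753.

0.175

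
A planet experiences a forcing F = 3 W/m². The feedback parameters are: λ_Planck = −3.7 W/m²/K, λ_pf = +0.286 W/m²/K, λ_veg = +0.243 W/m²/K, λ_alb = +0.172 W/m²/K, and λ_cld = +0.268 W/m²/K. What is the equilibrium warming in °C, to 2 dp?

1.10 °C

Net feedback parameter λ = (−3.7) + (+0.286) + (+0.243) + (+0.172) + (+0.268) = -2.731 W/m²/K.
ΔT = −F/λ = −3/(-2.731) = 1.10 °C.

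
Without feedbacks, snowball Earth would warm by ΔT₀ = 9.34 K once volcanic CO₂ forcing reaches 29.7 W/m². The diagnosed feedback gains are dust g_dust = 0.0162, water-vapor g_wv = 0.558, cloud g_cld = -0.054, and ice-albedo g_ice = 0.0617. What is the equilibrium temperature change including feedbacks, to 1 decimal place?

Total gain g = 0.0162 + 0.558 − 0.054 + 0.0617 = 0.5819.
Amplification A = 1/(1 − 0.5819) = 2.392.
ΔT = 9.34 × 2.392 = 22.3 K.

22.3 K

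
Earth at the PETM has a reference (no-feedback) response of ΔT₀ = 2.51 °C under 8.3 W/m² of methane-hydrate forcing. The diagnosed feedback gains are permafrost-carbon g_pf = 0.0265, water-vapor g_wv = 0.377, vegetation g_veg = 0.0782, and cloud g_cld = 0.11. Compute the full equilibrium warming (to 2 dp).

Total gain g = 0.0265 + 0.377 + 0.0782 + 0.11 = 0.5917.
Amplification A = 1/(1 − 0.5917) = 2.449.
ΔT = 2.51 × 2.449 = 6.15 °C.

6.15 °C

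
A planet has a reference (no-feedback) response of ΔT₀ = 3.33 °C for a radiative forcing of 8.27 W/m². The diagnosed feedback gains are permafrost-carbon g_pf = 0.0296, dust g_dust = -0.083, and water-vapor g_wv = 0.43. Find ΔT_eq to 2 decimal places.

Total gain g = 0.0296 − 0.083 + 0.43 = 0.3766.
Amplification A = 1/(1 − 0.3766) = 1.604.
ΔT = 3.33 × 1.604 = 5.34 °C.

5.34 °C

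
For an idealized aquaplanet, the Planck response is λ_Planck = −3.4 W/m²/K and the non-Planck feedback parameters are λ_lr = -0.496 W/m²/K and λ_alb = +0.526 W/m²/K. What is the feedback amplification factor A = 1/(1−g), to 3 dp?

Convert to gains: g_lr = -0.496/3.4 = -0.1459; g_alb = 0.526/3.4 = 0.1547.
Total gain g = 0.0088.
A = 1/(1 − 0.0088) = 1.009.

1.009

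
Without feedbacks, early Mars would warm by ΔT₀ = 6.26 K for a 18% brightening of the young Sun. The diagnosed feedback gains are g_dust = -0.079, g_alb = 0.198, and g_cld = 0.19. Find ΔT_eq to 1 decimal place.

Total gain g = -0.079 + 0.198 + 0.19 = 0.309.
Amplification A = 1/(1 − 0.309) = 1.447.
ΔT = 6.26 × 1.447 = 9.1 K.

9.1 K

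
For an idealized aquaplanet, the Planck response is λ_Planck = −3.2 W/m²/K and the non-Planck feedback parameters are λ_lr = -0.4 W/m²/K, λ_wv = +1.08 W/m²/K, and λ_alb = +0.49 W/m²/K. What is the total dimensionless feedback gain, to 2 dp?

0.37

Convert to gains: g_lr = -0.4/3.2 = -0.125; g_wv = 1.08/3.2 = 0.3375; g_alb = 0.49/3.2 = 0.1531.
Total gain g = 0.3656.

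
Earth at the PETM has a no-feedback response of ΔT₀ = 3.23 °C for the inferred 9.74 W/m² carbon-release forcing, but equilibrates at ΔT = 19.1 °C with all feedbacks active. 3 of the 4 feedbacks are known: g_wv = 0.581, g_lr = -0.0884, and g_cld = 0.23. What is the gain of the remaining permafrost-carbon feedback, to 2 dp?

0.11

Amplification A = ΔT/ΔT₀ = 19.1/3.23 = 5.913.
Total gain g = 1 − 1/A = 1 − 1/5.913 = 0.8309.
Known gains sum to 0.581 − 0.0884 + 0.23 = 0.7226.
g_pf = 0.8309 − 0.7226 = 0.11.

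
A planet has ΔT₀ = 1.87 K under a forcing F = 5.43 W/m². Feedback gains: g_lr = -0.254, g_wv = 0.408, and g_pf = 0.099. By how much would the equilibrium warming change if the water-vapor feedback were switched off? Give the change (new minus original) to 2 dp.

-0.88 K

Original: g = 0.253, ΔT = 1.87/(1−0.253) = 2.5033 K.
Without water-vapor: g' = -0.155, ΔT' = 1.87/(1+0.155) = 1.6190 K.
Change = 1.6190 − 2.5033 = -0.88 K.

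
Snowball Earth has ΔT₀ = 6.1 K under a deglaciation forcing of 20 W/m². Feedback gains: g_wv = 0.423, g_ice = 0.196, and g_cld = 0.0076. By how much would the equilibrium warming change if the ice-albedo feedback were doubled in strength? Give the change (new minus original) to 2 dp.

Original: g = 0.6266, ΔT = 6.1/(1−0.6266) = 16.3364 K.
With doubled ice-albedo: g' = 0.8226, ΔT' = 6.1/(1−0.8226) = 34.3856 K.
Change = 34.3856 − 16.3364 = 18.05 K.

18.05 K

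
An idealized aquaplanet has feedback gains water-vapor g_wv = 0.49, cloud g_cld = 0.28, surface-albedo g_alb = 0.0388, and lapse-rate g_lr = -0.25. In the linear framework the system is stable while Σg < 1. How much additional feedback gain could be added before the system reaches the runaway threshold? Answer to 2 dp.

Current total gain = 0.49 + 0.28 + 0.0388 − 0.25 = 0.5588.
Margin to runaway = 1 − 0.5588 = 0.44.

0.44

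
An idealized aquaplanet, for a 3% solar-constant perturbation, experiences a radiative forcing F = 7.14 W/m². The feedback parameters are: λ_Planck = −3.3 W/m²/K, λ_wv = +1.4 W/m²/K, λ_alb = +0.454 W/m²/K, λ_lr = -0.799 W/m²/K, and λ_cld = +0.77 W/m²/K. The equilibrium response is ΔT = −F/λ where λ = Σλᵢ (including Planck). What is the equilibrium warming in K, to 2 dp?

4.84 K

Net feedback parameter λ = (−3.3) + (+1.4) + (+0.454) + (-0.799) + (+0.77) = -1.475 W/m²/K.
ΔT = −F/λ = −7.14/(-1.475) = 4.84 K.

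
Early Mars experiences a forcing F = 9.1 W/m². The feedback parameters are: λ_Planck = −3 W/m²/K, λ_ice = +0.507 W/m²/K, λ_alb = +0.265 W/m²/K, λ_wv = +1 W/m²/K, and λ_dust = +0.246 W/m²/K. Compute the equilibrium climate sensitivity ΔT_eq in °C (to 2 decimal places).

9.27 °C

Net feedback parameter λ = (−3) + (+0.507) + (+0.265) + (+1) + (+0.246) = -0.982 W/m²/K.
ΔT = −F/λ = −9.1/(-0.982) = 9.27 °C.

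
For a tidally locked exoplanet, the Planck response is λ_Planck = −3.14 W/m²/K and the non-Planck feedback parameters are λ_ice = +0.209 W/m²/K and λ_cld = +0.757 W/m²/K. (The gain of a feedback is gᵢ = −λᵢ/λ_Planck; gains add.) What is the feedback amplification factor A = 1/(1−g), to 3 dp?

Convert to gains: g_ice = 0.209/3.14 = 0.06656; g_cld = 0.757/3.14 = 0.2411.
Total gain g = 0.30766.
A = 1/(1 − 0.30766) = 1.444.

1.444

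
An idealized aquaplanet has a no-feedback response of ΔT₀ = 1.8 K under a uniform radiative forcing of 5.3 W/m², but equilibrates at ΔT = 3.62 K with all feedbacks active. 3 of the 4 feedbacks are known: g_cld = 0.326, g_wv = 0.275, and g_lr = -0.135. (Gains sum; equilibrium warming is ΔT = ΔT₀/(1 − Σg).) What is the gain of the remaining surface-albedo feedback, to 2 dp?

Amplification A = ΔT/ΔT₀ = 3.62/1.8 = 2.011.
Total gain g = 1 − 1/A = 1 − 1/2.011 = 0.5027.
Known gains sum to 0.326 + 0.275 − 0.135 = 0.466.
g_alb = 0.5027 − 0.466 = 0.04.

0.04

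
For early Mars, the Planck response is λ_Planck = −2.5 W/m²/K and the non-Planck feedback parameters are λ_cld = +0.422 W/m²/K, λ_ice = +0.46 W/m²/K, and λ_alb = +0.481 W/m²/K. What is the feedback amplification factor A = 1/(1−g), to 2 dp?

2.20

Convert to gains: g_cld = 0.422/2.5 = 0.1688; g_ice = 0.46/2.5 = 0.184; g_alb = 0.481/2.5 = 0.1924.
Total gain g = 0.5452.
A = 1/(1 − 0.5452) = 2.20.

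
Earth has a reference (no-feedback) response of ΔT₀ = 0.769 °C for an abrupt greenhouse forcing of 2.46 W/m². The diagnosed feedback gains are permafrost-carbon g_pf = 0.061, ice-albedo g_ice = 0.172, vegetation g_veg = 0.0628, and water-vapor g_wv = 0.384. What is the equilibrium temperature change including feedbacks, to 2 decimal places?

2.40 °C

Total gain g = 0.061 + 0.172 + 0.0628 + 0.384 = 0.6798.
Amplification A = 1/(1 − 0.6798) = 3.123.
ΔT = 0.769 × 3.123 = 2.40 °C.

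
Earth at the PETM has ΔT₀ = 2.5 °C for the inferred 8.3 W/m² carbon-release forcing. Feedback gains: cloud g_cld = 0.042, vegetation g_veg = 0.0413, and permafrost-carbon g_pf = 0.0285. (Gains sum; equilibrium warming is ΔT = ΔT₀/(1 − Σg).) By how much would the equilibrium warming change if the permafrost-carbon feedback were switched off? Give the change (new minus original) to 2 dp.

Original: g = 0.1118, ΔT = 2.5/(1−0.1118) = 2.8147 °C.
Without permafrost-carbon: g' = 0.0833, ΔT' = 2.5/(1−0.0833) = 2.7272 °C.
Change = 2.7272 − 2.8147 = -0.09 °C.

-0.09 °C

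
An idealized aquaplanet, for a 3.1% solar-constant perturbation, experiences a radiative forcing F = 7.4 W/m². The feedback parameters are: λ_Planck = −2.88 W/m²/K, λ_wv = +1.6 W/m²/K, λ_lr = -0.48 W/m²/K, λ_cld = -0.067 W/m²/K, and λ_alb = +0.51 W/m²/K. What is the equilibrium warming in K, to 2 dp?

Net feedback parameter λ = (−2.88) + (+1.6) + (-0.48) + (-0.067) + (+0.51) = -1.317 W/m²/K.
ΔT = −F/λ = −7.4/(-1.317) = 5.62 K.

5.62 K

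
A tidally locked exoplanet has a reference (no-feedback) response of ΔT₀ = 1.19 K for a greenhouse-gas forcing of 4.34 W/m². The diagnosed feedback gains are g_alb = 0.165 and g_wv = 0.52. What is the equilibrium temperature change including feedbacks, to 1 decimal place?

Total gain g = 0.165 + 0.52 = 0.685.
Amplification A = 1/(1 − 0.685) = 3.175.
ΔT = 1.19 × 3.175 = 3.8 K.

3.8 K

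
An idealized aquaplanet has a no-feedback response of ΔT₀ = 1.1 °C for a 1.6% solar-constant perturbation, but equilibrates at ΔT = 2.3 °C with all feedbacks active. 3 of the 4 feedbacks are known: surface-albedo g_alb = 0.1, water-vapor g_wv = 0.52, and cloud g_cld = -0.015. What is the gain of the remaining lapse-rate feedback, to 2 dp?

-0.08

Amplification A = ΔT/ΔT₀ = 2.3/1.1 = 2.091.
Total gain g = 1 − 1/A = 1 − 1/2.091 = 0.5218.
Known gains sum to 0.1 + 0.52 − 0.015 = 0.605.
g_lr = 0.5218 − 0.605 = -0.08.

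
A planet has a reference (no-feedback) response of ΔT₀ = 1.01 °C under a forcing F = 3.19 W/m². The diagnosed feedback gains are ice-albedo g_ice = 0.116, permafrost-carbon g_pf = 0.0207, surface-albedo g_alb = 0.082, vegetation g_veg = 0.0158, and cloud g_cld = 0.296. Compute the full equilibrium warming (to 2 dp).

2.15 °C

Total gain g = 0.116 + 0.0207 + 0.082 + 0.0158 + 0.296 = 0.5305.
Amplification A = 1/(1 − 0.5305) = 2.13.
ΔT = 1.01 × 2.13 = 2.15 °C.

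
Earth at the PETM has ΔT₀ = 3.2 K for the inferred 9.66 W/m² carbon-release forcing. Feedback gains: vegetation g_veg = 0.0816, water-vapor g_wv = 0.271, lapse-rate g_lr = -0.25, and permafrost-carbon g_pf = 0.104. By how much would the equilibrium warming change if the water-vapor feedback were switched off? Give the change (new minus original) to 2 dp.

Original: g = 0.2066, ΔT = 3.2/(1−0.2066) = 4.0333 K.
Without water-vapor: g' = -0.0644, ΔT' = 3.2/(1+0.0644) = 3.0064 K.
Change = 3.0064 − 4.0333 = -1.03 K.

-1.03 K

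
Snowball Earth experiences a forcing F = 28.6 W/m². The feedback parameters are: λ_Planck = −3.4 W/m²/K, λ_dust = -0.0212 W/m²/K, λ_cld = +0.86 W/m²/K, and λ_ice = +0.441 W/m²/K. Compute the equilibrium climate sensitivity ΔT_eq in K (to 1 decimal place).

Net feedback parameter λ = (−3.4) + (-0.0212) + (+0.86) + (+0.441) = -2.1202 W/m²/K.
ΔT = −F/λ = −28.6/(-2.1202) = 13.5 K.

13.5 K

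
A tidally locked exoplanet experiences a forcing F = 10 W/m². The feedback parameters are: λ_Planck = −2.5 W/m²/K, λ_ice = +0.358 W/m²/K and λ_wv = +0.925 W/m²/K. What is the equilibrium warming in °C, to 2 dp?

Net feedback parameter λ = (−2.5) + (+0.358) + (+0.925) = -1.217 W/m²/K.
ΔT = −F/λ = −10/(-1.217) = 8.22 °C.

8.22 °C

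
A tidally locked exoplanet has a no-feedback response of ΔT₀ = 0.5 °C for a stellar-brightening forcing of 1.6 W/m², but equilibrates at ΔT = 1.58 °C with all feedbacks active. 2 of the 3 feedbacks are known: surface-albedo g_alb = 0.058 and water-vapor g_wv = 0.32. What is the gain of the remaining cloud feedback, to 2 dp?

Amplification A = ΔT/ΔT₀ = 1.58/0.5 = 3.16.
Total gain g = 1 − 1/A = 1 − 1/3.16 = 0.6835.
Known gains sum to 0.058 + 0.32 = 0.378.
g_cld = 0.6835 − 0.378 = 0.31.

0.31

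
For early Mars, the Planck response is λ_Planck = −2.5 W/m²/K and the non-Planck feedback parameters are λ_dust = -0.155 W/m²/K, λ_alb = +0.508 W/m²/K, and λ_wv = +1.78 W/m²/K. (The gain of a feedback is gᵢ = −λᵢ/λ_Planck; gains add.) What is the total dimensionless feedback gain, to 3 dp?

0.853

Convert to gains: g_dust = -0.155/2.5 = -0.062; g_alb = 0.508/2.5 = 0.2032; g_wv = 1.78/2.5 = 0.712.
Total gain g = 0.8532.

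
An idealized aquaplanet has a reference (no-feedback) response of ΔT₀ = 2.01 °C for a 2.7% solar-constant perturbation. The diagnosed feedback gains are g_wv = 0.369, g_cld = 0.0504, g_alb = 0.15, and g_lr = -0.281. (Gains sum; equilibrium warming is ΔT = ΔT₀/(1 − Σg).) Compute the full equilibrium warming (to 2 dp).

2.82 °C

Total gain g = 0.369 + 0.0504 + 0.15 − 0.281 = 0.2884.
Amplification A = 1/(1 − 0.2884) = 1.405.
ΔT = 2.01 × 1.405 = 2.82 °C.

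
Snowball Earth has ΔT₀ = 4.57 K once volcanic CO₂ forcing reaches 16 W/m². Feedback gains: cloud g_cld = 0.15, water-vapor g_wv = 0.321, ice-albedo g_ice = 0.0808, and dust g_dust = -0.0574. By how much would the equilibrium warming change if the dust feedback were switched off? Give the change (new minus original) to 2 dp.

Original: g = 0.4944, ΔT = 4.57/(1−0.4944) = 9.0388 K.
Without dust: g' = 0.5518, ΔT' = 4.57/(1−0.5518) = 10.1963 K.
Change = 10.1963 − 9.0388 = 1.16 K.

1.16 K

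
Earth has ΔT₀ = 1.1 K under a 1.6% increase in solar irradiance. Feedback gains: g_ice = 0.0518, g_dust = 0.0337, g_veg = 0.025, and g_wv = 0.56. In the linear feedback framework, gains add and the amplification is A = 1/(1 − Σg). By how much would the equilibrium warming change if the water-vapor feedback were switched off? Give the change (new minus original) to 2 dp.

Original: g = 0.6705, ΔT = 1.1/(1−0.6705) = 3.3384 K.
Without water-vapor: g' = 0.1105, ΔT' = 1.1/(1−0.1105) = 1.2366 K.
Change = 1.2366 − 3.3384 = -2.10 K.

-2.10 K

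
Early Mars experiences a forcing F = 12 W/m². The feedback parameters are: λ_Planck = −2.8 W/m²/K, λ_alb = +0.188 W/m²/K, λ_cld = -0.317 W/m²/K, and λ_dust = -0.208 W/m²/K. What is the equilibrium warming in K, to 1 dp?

Net feedback parameter λ = (−2.8) + (+0.188) + (-0.317) + (-0.208) = -3.137 W/m²/K.
ΔT = −F/λ = −12/(-3.137) = 3.8 K.

3.8 K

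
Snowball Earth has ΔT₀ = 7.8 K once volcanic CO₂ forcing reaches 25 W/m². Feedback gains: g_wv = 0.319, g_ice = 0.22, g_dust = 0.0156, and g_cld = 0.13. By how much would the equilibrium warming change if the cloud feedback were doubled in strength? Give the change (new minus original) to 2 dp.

Original: g = 0.6846, ΔT = 7.8/(1−0.6846) = 24.7305 K.
With doubled cloud: g' = 0.8146, ΔT' = 7.8/(1−0.8146) = 42.0712 K.
Change = 42.0712 − 24.7305 = 17.34 K.

17.34 K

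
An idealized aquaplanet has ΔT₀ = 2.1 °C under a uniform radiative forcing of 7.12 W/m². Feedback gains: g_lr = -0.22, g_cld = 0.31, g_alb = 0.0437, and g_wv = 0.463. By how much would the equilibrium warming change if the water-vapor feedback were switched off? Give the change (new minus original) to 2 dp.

-2.78 °C

Original: g = 0.5967, ΔT = 2.1/(1−0.5967) = 5.2070 °C.
Without water-vapor: g' = 0.1337, ΔT' = 2.1/(1−0.1337) = 2.4241 °C.
Change = 2.4241 − 5.2070 = -2.78 °C.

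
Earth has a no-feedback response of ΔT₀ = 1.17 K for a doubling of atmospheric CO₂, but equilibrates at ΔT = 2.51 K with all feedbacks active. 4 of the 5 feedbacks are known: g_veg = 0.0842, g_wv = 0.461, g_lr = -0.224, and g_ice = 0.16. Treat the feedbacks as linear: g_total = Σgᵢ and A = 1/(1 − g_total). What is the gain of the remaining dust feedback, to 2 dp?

0.05

Amplification A = ΔT/ΔT₀ = 2.51/1.17 = 2.145.
Total gain g = 1 − 1/A = 1 − 1/2.145 = 0.5338.
Known gains sum to 0.0842 + 0.461 − 0.224 + 0.16 = 0.4812.
g_dust = 0.5338 − 0.4812 = 0.05.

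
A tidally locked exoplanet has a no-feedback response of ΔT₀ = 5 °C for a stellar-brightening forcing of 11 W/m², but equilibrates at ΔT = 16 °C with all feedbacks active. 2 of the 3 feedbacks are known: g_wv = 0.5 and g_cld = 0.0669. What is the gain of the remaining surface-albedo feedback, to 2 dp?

Amplification A = ΔT/ΔT₀ = 16/5 = 3.2.
Total gain g = 1 − 1/A = 1 − 1/3.2 = 0.6875.
Known gains sum to 0.5 + 0.0669 = 0.5669.
g_alb = 0.6875 − 0.5669 = 0.12.

0.12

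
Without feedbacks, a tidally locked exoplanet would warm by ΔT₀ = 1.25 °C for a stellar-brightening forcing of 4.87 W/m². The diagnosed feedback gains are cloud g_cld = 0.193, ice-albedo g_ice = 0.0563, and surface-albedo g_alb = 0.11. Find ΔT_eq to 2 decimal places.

Total gain g = 0.193 + 0.0563 + 0.11 = 0.3593.
Amplification A = 1/(1 − 0.3593) = 1.561.
ΔT = 1.25 × 1.561 = 1.95 °C.

1.95 °C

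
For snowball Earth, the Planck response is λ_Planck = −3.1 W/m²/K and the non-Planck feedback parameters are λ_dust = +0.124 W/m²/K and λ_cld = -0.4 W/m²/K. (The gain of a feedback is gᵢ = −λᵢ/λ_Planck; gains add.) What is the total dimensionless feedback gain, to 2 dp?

-0.09

Convert to gains: g_dust = 0.124/3.1 = 0.04; g_cld = -0.4/3.1 = -0.129.
Total gain g = -0.089.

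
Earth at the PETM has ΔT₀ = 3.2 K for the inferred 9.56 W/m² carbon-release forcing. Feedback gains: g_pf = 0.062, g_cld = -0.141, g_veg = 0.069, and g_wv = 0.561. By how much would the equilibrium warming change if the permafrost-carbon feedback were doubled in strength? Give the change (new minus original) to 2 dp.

1.14 K

Original: g = 0.551, ΔT = 3.2/(1−0.551) = 7.1269 K.
With doubled permafrost-carbon: g' = 0.613, ΔT' = 3.2/(1−0.613) = 8.2687 K.
Change = 8.2687 − 7.1269 = 1.14 K.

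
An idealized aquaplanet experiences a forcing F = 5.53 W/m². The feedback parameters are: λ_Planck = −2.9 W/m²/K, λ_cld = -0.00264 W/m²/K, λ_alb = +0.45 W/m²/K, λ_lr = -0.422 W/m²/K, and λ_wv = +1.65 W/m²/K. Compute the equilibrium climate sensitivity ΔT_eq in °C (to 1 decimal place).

4.5 °C

Net feedback parameter λ = (−2.9) + (-0.00264) + (+0.45) + (-0.422) + (+1.65) = -1.22464 W/m²/K.
ΔT = −F/λ = −5.53/(-1.22464) = 4.5 °C.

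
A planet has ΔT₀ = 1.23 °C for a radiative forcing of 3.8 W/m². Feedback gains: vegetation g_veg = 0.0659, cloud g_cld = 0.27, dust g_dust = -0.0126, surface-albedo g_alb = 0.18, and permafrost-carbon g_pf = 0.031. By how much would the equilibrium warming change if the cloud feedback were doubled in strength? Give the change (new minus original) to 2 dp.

Original: g = 0.5343, ΔT = 1.23/(1−0.5343) = 2.6412 °C.
With doubled cloud: g' = 0.8043, ΔT' = 1.23/(1−0.8043) = 6.2851 °C.
Change = 6.2851 − 2.6412 = 3.64 °C.

3.64 °C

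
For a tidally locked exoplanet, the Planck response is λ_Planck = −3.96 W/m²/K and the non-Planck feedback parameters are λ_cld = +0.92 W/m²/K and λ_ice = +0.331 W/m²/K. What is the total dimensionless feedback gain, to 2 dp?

0.32

Convert to gains: g_cld = 0.92/3.96 = 0.2323; g_ice = 0.331/3.96 = 0.08359.
Total gain g = 0.31589.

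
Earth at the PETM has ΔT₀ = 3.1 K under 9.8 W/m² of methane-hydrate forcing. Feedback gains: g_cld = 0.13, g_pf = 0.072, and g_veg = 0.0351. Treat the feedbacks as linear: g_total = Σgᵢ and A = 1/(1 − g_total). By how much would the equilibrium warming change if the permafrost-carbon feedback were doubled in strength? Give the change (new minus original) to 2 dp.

0.42 K

Original: g = 0.2371, ΔT = 3.1/(1−0.2371) = 4.0634 K.
With doubled permafrost-carbon: g' = 0.3091, ΔT' = 3.1/(1−0.3091) = 4.4869 K.
Change = 4.4869 − 4.0634 = 0.42 K.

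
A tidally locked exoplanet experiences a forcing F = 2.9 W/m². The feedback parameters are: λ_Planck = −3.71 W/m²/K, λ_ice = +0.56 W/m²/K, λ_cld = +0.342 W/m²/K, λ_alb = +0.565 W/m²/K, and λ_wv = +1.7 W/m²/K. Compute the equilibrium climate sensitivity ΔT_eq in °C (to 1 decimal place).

Net feedback parameter λ = (−3.71) + (+0.56) + (+0.342) + (+0.565) + (+1.7) = -0.543 W/m²/K.
ΔT = −F/λ = −2.9/(-0.543) = 5.3 °C.

5.3 °C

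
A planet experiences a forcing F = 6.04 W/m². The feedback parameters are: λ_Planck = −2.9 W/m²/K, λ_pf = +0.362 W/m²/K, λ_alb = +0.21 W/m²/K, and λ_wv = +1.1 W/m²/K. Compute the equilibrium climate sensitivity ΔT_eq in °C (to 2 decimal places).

Net feedback parameter λ = (−2.9) + (+0.362) + (+0.21) + (+1.1) = -1.228 W/m²/K.
ΔT = −F/λ = −6.04/(-1.228) = 4.92 °C.

4.92 °C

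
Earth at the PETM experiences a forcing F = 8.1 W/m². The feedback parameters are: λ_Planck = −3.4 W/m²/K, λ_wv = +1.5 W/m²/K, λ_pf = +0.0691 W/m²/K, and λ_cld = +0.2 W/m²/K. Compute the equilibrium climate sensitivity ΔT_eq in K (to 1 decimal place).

5.0 K

Net feedback parameter λ = (−3.4) + (+1.5) + (+0.0691) + (+0.2) = -1.6309 W/m²/K.
ΔT = −F/λ = −8.1/(-1.6309) = 5.0 K.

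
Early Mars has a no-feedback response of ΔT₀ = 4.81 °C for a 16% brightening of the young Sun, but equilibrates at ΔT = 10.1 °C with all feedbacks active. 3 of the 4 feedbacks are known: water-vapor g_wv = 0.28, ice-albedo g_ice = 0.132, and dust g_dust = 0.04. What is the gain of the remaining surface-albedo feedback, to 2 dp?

Amplification A = ΔT/ΔT₀ = 10.1/4.81 = 2.1.
Total gain g = 1 − 1/A = 1 − 1/2.1 = 0.5238.
Known gains sum to 0.28 + 0.132 + 0.04 = 0.452.
g_alb = 0.5238 − 0.452 = 0.07.

0.07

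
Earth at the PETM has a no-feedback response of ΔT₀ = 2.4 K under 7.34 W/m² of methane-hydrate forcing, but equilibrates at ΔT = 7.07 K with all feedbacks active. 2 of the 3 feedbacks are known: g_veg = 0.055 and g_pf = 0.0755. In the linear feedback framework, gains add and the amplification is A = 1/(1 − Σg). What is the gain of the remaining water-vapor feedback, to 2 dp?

0.53

Amplification A = ΔT/ΔT₀ = 7.07/2.4 = 2.946.
Total gain g = 1 − 1/A = 1 − 1/2.946 = 0.6606.
Known gains sum to 0.055 + 0.0755 = 0.1305.
g_wv = 0.6606 − 0.1305 = 0.53.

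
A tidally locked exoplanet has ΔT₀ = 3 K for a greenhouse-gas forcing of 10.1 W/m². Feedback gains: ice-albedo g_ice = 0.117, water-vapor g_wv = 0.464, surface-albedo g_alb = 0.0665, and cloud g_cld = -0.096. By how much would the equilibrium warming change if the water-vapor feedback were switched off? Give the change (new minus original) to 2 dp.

Original: g = 0.5515, ΔT = 3/(1−0.5515) = 6.6890 K.
Without water-vapor: g' = 0.0875, ΔT' = 3/(1−0.0875) = 3.2877 K.
Change = 3.2877 − 6.6890 = -3.40 K.

-3.40 K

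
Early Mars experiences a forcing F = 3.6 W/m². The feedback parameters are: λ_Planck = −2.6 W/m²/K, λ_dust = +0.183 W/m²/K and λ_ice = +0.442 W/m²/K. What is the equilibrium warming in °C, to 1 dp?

Net feedback parameter λ = (−2.6) + (+0.183) + (+0.442) = -1.975 W/m²/K.
ΔT = −F/λ = −3.6/(-1.975) = 1.8 °C.

1.8 °C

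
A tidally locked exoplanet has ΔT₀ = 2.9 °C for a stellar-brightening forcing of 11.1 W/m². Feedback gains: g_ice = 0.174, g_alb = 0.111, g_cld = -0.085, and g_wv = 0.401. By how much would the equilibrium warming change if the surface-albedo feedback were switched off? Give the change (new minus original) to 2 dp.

Original: g = 0.601, ΔT = 2.9/(1−0.601) = 7.2682 °C.
Without surface-albedo: g' = 0.49, ΔT' = 2.9/(1−0.49) = 5.6863 °C.
Change = 5.6863 − 7.2682 = -1.58 °C.

-1.58 °C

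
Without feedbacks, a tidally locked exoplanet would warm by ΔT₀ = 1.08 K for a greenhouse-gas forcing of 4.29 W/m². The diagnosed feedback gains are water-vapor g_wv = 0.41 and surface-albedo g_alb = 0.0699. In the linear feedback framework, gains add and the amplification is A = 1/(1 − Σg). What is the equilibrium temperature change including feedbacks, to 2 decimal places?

2.08 K

Total gain g = 0.41 + 0.0699 = 0.4799.
Amplification A = 1/(1 − 0.4799) = 1.923.
ΔT = 1.08 × 1.923 = 2.08 K.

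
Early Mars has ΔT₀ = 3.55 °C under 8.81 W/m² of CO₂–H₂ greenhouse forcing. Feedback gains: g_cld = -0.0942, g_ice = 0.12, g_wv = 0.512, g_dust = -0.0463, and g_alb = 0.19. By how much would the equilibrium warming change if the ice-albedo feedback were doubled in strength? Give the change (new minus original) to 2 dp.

Original: g = 0.6815, ΔT = 3.55/(1−0.6815) = 11.1460 °C.
With doubled ice-albedo: g' = 0.8015, ΔT' = 3.55/(1−0.8015) = 17.8841 °C.
Change = 17.8841 − 11.1460 = 6.74 °C.

6.74 °C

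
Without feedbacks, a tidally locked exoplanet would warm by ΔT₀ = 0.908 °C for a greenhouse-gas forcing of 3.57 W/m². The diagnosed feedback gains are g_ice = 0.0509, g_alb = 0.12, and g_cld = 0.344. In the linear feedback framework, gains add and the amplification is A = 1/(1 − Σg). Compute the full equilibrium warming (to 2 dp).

Total gain g = 0.0509 + 0.12 + 0.344 = 0.5149.
Amplification A = 1/(1 − 0.5149) = 2.061.
ΔT = 0.908 × 2.061 = 1.87 °C.

1.87 °C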